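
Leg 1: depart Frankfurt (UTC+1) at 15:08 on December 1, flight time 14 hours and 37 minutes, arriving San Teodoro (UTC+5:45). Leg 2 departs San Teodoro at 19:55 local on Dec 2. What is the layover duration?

9 hours 25 minutes

Convert departure to UTC: 15:08 − 1:00 = 14:08 UTC on Dec 1.
Add 14 hours and 37 minutes flight time → 04:45 UTC (Dec 2).
San Teodoro is UTC+5:45, so local arrival = 04:45 + 5:45 = 10:30 on Dec 2.
Layover = 19:55 − 10:30 = 9 hours 25 minutes.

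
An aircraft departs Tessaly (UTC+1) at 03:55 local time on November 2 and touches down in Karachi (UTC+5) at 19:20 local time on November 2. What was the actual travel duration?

11 hours 25 minutes

Karachi is 4:00 ahead of Tessaly.
Clock-face elapsed time (ignoring zones) is 15 hours 25 minutes.
Actual elapsed = 15 hours 25 minutes − 4:00 = 11 hours 25 minutes.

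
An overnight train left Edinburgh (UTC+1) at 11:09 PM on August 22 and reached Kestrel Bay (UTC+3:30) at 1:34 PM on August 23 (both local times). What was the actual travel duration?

11 hours 55 minutes

Departure in UTC: 11:09 PM − 1:00 = 10:09 PM on Aug 22.
Arrival in UTC: 1:34 PM − 3:30 = 10:04 AM on Aug 23.
Elapsed = 10:04 AM − 10:09 PM (+1 day) = 11 hours 55 minutes.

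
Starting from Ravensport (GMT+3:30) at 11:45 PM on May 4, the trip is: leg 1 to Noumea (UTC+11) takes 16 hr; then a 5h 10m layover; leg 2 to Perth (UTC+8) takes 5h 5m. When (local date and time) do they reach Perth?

Convert departure to UTC: 11:45 PM − 3:30 = 8:15 PM UTC on May 4.
Add 16 hours leg 1 → 12:15 PM UTC (May 5).
Add 5 hours and 10 minutes layover in Noumea → 5:25 PM UTC.
Add 5 hours and 5 minutes leg 2 → 10:30 PM UTC.
Perth is UTC+8:00, so local arrival = 10:30 PM + 8:00 = 6:30 AM on May 6.

6:30 AM on May 6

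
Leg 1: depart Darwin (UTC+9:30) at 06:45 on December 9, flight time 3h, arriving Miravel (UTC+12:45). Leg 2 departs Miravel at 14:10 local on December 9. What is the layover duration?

Convert departure to UTC: 06:45 − 9:30 = 21:15 UTC on Dec 8.
Add 3 hours flight time → 00:15 UTC (Dec 9).
Miravel is UTC+12:45, so local arrival = 00:15 + 12:45 = 13:00 on Dec 9.
Layover = 14:10 − 13:00 = 1 hour 10 minutes.

1 hour 10 minutes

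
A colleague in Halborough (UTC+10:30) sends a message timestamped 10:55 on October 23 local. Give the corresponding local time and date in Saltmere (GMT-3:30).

20:55 on October 22

In UTC: 10:55 − 10:30 = 00:25 on Oct 23.
Saltmere is UTC−3:30: 00:25 − 3:30 = 20:55 on Oct 22.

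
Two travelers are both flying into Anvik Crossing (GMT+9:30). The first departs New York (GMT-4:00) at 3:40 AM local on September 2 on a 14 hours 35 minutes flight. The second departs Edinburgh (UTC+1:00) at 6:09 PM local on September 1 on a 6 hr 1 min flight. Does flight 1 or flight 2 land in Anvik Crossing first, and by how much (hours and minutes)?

Flight 1 in UTC: 3:40 AM + 4:00 = 7:40 AM on Sep 2.
+14 hours and 35 minutes → arrive 10:15 PM UTC on Sep 2.
Flight 2 in UTC: 6:09 PM − 1:00 = 5:09 PM on Sep 1.
+6 hours 1 minute → arrive 11:10 PM UTC on Sep 1.
Flight 2 lands earlier by 23 hours 5 minutes.

the second, by 23 hours 5 minutes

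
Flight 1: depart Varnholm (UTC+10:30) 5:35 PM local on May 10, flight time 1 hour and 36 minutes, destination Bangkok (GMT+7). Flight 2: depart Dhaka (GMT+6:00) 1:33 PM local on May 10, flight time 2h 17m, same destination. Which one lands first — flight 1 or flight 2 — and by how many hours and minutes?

the first, by 1 hour 9 minutes

Flight 1 in UTC: 5:35 PM − 10:30 = 7:05 AM on May 10.
+1 hour and 36 minutes → arrive 8:41 AM UTC on May 10.
Flight 2 in UTC: 1:33 PM − 6:00 = 7:33 AM on May 10.
+2 hours and 17 minutes → arrive 9:50 AM UTC on May 10.
Flight 1 lands earlier by 1 hour 9 minutes.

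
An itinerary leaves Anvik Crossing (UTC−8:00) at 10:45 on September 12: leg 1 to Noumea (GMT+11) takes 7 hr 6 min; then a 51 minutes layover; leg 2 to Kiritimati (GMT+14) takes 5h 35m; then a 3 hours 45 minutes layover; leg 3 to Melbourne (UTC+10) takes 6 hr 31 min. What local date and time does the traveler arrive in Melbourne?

04:33 on Sep 14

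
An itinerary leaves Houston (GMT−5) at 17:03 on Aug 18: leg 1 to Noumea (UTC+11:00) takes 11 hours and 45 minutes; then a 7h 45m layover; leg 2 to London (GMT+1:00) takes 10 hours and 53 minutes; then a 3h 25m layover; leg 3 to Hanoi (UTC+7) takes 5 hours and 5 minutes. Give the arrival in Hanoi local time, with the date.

Convert departure to UTC: 17:03 + 5:00 = 22:03 UTC on Aug 18.
Add 11 hours and 45 minutes leg 1 → 09:48 UTC (Aug 19).
Add 7 hours and 45 minutes layover in Noumea → 17:33 UTC.
Add 10 hours and 53 minutes leg 2 → 04:26 UTC (Aug 20).
Add 3 hours and 25 minutes layover in London → 07:51 UTC.
Add 5 hours and 5 minutes leg 3 → 12:56 UTC.
Hanoi is UTC+7:00, so local arrival = 12:56 + 7:00 = 19:56 on Aug 20.

19:56 on August 20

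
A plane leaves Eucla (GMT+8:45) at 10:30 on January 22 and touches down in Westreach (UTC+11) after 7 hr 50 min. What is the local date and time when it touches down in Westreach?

20:35 on Jan 22

Convert departure to UTC: 10:30 − 8:45 = 01:45 UTC on Jan 22.
Add 7 hours 50 minutes travel time → 09:35 UTC.
Westreach is UTC+11:00, so local arrival = 09:35 + 11:00 = 20:35 on Jan 22.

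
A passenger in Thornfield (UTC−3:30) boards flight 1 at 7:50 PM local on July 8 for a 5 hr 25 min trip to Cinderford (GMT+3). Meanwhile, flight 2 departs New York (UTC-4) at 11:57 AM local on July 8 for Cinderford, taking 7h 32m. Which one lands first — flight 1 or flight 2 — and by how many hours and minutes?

Flight 1 in UTC: 7:50 PM + 3:30 = 11:20 PM on Jul 8.
+5 hours and 25 minutes → arrive 4:45 AM UTC on Jul 9.
Flight 2 in UTC: 11:57 AM + 4:00 = 3:57 PM on Jul 8.
+7 hours and 32 minutes → arrive 11:29 PM UTC on Jul 8.
Flight 2 lands earlier by 5 hours 16 minutes.

the second, by 5 hours 16 minutes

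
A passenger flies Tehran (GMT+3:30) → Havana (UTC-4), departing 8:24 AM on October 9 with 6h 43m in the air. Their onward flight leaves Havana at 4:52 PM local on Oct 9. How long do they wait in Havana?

9 hours 15 minutes

Convert departure to UTC: 8:24 AM − 3:30 = 4:54 AM UTC on Oct 9.
Add 6 hours and 43 minutes flight time → 11:37 AM UTC.
Havana is UTC−4:00, so local arrival = 11:37 AM − 4:00 = 7:37 AM on Oct 9.
Layover = 4:52 PM − 7:37 AM = 9 hours 15 minutes.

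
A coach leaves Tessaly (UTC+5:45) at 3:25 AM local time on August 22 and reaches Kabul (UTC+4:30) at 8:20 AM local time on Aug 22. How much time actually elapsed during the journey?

Kabul is 1:15 behind Tessaly.
Clock-face elapsed time (ignoring zones) is 4 hours 55 minutes.
Actual elapsed = 4 hours 55 minutes + 1:15 = 6 hours 10 minutes.

6 hours 10 minutes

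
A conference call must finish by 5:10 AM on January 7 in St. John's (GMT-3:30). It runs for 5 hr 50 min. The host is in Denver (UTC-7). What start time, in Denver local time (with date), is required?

Target end time in UTC: 5:10 AM + 3:30 = 8:40 AM on Jan 7.
Subtract 5 hours and 50 minutes → start 2:50 AM UTC on Jan 7.
Denver is UTC−7:00: 2:50 AM − 7:00 = 7:50 PM on Jan 6.

7:50 PM on January 6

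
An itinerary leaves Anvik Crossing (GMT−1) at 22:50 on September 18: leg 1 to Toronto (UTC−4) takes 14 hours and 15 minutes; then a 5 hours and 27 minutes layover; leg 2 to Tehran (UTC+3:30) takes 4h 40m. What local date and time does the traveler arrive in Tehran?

Convert departure to UTC: 22:50 + 1:00 = 23:50 UTC on Sep 18.
Add 14 hours 15 minutes leg 1 → 14:05 UTC (Sep 19).
Add 5 hours 27 minutes layover in Toronto → 19:32 UTC.
Add 4 hours 40 minutes leg 2 → 00:12 UTC (Sep 20).
Tehran is UTC+3:30, so local arrival = 00:12 + 3:30 = 03:42 on Sep 20.

03:42 on September 20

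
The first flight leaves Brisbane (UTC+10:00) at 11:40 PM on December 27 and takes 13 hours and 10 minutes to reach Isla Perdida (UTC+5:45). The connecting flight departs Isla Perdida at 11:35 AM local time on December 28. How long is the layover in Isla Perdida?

3 hours

Convert departure to UTC: 11:40 PM − 10:00 = 1:40 PM UTC on Dec 27.
Add 13 hours and 10 minutes flight time → 2:50 AM UTC (Dec 28).
Isla Perdida is UTC+5:45, so local arrival = 2:50 AM + 5:45 = 8:35 AM on Dec 28.
Layover = 11:35 AM − 8:35 AM = 3 hours.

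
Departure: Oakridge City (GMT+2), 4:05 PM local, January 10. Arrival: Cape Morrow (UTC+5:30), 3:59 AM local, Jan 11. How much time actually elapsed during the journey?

8 hours 24 minutes

Departure in UTC: 4:05 PM − 2:00 = 2:05 PM on Jan 10.
Arrival in UTC: 3:59 AM − 5:30 = 10:29 PM on Jan 10.
Elapsed = 10:29 PM − 2:05 PM = 8 hours 24 minutes.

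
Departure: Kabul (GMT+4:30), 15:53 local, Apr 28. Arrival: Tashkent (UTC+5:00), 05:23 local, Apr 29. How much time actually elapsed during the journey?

13 hours

Departure in UTC: 15:53 − 4:30 = 11:23 on Apr 28.
Arrival in UTC: 05:23 − 5:00 = 00:23 on Apr 29.
Elapsed = 00:23 − 11:23 (+1 day) = 13 hours.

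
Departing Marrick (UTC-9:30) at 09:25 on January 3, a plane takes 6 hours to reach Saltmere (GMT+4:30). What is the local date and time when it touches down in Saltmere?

Convert departure to UTC: 09:25 + 9:30 = 18:55 UTC on Jan 3.
Add 6 hours travel time → 00:55 UTC (Jan 4).
Saltmere is UTC+4:30, so local arrival = 00:55 + 4:30 = 05:25 on Jan 4.

05:25 on January 4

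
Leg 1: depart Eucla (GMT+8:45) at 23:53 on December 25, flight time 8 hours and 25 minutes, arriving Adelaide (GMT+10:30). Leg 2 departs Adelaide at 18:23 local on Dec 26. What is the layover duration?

8 hours 20 minutes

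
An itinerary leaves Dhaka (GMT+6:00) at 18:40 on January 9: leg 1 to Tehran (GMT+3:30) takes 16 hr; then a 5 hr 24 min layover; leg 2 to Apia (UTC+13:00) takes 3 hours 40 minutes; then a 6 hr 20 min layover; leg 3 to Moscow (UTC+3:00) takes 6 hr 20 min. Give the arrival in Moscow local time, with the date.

05:24 on Jan 11

Convert departure to UTC: 18:40 − 6:00 = 12:40 UTC on Jan 9.
Add 16 hours leg 1 → 04:40 UTC (Jan 10).
Add 5 hours 24 minutes layover in Tehran → 10:04 UTC.
Add 3 hours and 40 minutes leg 2 → 13:44 UTC.
Add 6 hours and 20 minutes layover in Apia → 20:04 UTC.
Add 6 hours 20 minutes leg 3 → 02:24 UTC (Jan 11).
Moscow is UTC+3:00, so local arrival = 02:24 + 3:00 = 05:24 on Jan 11.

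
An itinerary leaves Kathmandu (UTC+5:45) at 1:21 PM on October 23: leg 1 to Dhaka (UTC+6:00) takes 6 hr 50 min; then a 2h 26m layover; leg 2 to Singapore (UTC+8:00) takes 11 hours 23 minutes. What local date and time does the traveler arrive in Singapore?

Convert departure to UTC: 1:21 PM − 5:45 = 7:36 AM UTC on Oct 23.
Add 6 hours 50 minutes leg 1 → 2:26 PM UTC.
Add 2 hours 26 minutes layover in Dhaka → 4:52 PM UTC.
Add 11 hours and 23 minutes leg 2 → 4:15 AM UTC (Oct 24).
Singapore is UTC+8:00, so local arrival = 4:15 AM + 8:00 = 12:15 PM on Oct 24.

12:15 PM on October 24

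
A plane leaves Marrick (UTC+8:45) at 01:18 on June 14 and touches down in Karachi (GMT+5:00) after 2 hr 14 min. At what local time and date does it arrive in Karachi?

23:47 on Jun 13

Convert departure to UTC: 01:18 − 8:45 = 16:33 UTC on Jun 13.
Add 2 hours and 14 minutes travel time → 18:47 UTC.
Karachi is UTC+5:00, so local arrival = 18:47 + 5:00 = 23:47 on Jun 13.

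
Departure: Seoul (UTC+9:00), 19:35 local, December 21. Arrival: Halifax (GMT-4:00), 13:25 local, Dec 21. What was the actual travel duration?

6 hours 50 minutes

Departure in UTC: 19:35 − 9:00 = 10:35 on Dec 21.
Arrival in UTC: 13:25 + 4:00 = 17:25 on Dec 21.
Elapsed = 17:25 − 10:35 = 6 hours 50 minutes.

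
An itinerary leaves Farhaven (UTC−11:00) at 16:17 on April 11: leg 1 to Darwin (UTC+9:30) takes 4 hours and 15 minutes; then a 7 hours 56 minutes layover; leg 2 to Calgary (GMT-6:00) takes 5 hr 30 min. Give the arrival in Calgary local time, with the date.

Convert departure to UTC: 16:17 + 11:00 = 03:17 UTC on Apr 12.
Add 4 hours and 15 minutes leg 1 → 07:32 UTC.
Add 7 hours 56 minutes layover in Darwin → 15:28 UTC.
Add 5 hours 30 minutes leg 2 → 20:58 UTC.
Calgary is UTC−6:00, so local arrival = 20:58 − 6:00 = 14:58 on Apr 12.

14:58 on Apr 12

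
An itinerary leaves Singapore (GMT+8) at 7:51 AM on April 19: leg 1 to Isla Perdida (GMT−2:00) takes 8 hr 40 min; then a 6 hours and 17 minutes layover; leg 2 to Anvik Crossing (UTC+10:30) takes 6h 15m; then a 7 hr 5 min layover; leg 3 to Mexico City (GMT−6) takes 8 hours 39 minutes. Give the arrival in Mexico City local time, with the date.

6:47 AM on April 20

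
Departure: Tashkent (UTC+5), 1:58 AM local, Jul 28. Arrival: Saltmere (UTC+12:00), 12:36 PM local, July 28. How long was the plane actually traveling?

Departure in UTC: 1:58 AM − 5:00 = 8:58 PM on Jul 27.
Arrival in UTC: 12:36 PM − 12:00 = 12:36 AM on Jul 28.
Elapsed = 12:36 AM − 8:58 PM (+1 day) = 3 hours 38 minutes.

3 hours 38 minutes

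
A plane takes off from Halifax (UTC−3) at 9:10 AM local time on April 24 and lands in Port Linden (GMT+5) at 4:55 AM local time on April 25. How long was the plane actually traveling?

11 hours 45 minutes

Departure in UTC: 9:10 AM + 3:00 = 12:10 PM on Apr 24.
Arrival in UTC: 4:55 AM − 5:00 = 11:55 PM on Apr 24.
Elapsed = 11:55 PM − 12:10 PM = 11 hours 45 minutes.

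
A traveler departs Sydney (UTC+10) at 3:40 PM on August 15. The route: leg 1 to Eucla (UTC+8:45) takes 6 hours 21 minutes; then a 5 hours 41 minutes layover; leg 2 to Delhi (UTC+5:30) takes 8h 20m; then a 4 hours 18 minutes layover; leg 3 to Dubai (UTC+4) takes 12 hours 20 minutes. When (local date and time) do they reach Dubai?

Convert departure to UTC: 3:40 PM − 10:00 = 5:40 AM UTC on Aug 15.
Add 6 hours 21 minutes leg 1 → 12:01 PM UTC.
Add 5 hours and 41 minutes layover in Eucla → 5:42 PM UTC.
Add 8 hours 20 minutes leg 2 → 2:02 AM UTC (Aug 16).
Add 4 hours 18 minutes layover in Delhi → 6:20 AM UTC.
Add 12 hours and 20 minutes leg 3 → 6:40 PM UTC.
Dubai is UTC+4:00, so local arrival = 6:40 PM + 4:00 = 10:40 PM on Aug 16.

10:40 PM on August 16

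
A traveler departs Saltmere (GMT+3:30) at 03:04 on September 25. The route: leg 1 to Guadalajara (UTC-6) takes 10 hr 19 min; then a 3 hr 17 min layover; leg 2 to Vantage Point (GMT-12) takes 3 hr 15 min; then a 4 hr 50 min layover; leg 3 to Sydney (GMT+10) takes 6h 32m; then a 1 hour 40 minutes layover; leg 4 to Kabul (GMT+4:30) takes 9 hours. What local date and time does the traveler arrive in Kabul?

18:57 on September 26

Convert departure to UTC: 03:04 − 3:30 = 23:34 UTC on Sep 24.
Add 10 hours and 19 minutes leg 1 → 09:53 UTC (Sep 25).
Add 3 hours 17 minutes layover in Guadalajara → 13:10 UTC.
Add 3 hours 15 minutes leg 2 → 16:25 UTC.
Add 4 hours and 50 minutes layover in Vantage Point → 21:15 UTC.
Add 6 hours 32 minutes leg 3 → 03:47 UTC (Sep 26).
Add 1 hour and 40 minutes layover in Sydney → 05:27 UTC.
Add 9 hours leg 4 → 14:27 UTC.
Kabul is UTC+4:30, so local arrival = 14:27 + 4:30 = 18:57 on Sep 26.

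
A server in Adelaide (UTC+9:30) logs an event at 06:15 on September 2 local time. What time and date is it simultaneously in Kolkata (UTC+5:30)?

Kolkata is 4:00 behind Adelaide.
Shift by the zone difference: 06:15 − 4:00 = 02:15 on Sep 2 in Kolkata.

02:15 on Sep 2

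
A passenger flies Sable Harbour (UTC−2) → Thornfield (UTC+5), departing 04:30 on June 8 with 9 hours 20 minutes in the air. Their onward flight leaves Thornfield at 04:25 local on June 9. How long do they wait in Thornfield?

Convert departure to UTC: 04:30 + 2:00 = 06:30 UTC on Jun 8.
Add 9 hours 20 minutes flight time → 15:50 UTC.
Thornfield is UTC+5:00, so local arrival = 15:50 + 5:00 = 20:50 on Jun 8.
Layover = 04:25 − 20:50 (+1 day) = 7 hours 35 minutes.

7 hours 35 minutes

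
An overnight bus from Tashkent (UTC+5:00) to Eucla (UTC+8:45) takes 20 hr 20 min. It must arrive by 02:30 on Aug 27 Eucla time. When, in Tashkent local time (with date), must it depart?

02:25 on Aug 26

Target arrival in UTC: 02:30 − 8:45 = 17:45 on Aug 26.
Subtract 20 hours and 20 minutes → departure 21:25 UTC on Aug 25.
Tashkent is UTC+5:00: 21:25 + 5:00 = 02:25 on Aug 26.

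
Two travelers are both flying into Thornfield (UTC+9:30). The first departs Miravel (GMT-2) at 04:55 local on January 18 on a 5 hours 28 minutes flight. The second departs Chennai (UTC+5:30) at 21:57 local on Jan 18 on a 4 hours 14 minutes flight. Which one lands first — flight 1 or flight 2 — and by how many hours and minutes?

Flight 1 in UTC: 04:55 + 2:00 = 06:55 on Jan 18.
+5 hours 28 minutes → arrive 12:23 UTC on Jan 18.
Flight 2 in UTC: 21:57 − 5:30 = 16:27 on Jan 18.
+4 hours 14 minutes → arrive 20:41 UTC on Jan 18.
Flight 1 lands earlier by 8 hours 18 minutes.

the first, by 8 hours 18 minutes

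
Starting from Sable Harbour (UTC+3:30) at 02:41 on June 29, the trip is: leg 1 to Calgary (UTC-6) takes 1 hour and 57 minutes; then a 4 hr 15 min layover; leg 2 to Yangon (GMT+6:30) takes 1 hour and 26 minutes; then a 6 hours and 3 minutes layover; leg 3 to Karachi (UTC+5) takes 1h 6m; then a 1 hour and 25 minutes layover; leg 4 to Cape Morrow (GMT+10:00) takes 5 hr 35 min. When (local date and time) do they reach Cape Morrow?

Convert departure to UTC: 02:41 − 3:30 = 23:11 UTC on Jun 28.
Add 1 hour and 57 minutes leg 1 → 01:08 UTC (Jun 29).
Add 4 hours 15 minutes layover in Calgary → 05:23 UTC.
Add 1 hour 26 minutes leg 2 → 06:49 UTC.
Add 6 hours and 3 minutes layover in Yangon → 12:52 UTC.
Add 1 hour and 6 minutes leg 3 → 13:58 UTC.
Add 1 hour and 25 minutes layover in Karachi → 15:23 UTC.
Add 5 hours 35 minutes leg 4 → 20:58 UTC.
Cape Morrow is UTC+10:00, so local arrival = 20:58 + 10:00 = 06:58 on Jun 30.

06:58 on June 30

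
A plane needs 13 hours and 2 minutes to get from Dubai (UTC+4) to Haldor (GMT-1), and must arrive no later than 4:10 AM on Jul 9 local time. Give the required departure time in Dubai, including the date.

8:08 PM on July 8

Target arrival in UTC: 4:10 AM + 1:00 = 5:10 AM on Jul 9.
Subtract 13 hours 2 minutes → departure 4:08 PM UTC on Jul 8.
Dubai is UTC+4:00: 4:08 PM + 4:00 = 8:08 PM on Jul 8.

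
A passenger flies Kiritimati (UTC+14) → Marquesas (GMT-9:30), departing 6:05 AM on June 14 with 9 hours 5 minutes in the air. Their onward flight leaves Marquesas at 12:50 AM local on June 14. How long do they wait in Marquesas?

Convert departure to UTC: 6:05 AM − 14:00 = 4:05 PM UTC on Jun 13.
Add 9 hours 5 minutes flight time → 1:10 AM UTC (Jun 14).
Marquesas is UTC−9:30, so local arrival = 1:10 AM − 9:30 = 3:40 PM on Jun 13.
Layover = 12:50 AM − 3:40 PM (+1 day) = 9 hours 10 minutes.

9 hours 10 minutes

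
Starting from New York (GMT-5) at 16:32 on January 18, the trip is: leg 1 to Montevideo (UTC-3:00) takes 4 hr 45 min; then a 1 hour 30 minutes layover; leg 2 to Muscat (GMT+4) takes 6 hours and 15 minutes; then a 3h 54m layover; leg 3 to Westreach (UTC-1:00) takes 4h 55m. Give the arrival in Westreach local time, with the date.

17:51 on January 19

Convert departure to UTC: 16:32 + 5:00 = 21:32 UTC on Jan 18.
Add 4 hours 45 minutes leg 1 → 02:17 UTC (Jan 19).
Add 1 hour 30 minutes layover in Montevideo → 03:47 UTC.
Add 6 hours and 15 minutes leg 2 → 10:02 UTC.
Add 3 hours and 54 minutes layover in Muscat → 13:56 UTC.
Add 4 hours and 55 minutes leg 3 → 18:51 UTC.
Westreach is UTC−1:00, so local arrival = 18:51 − 1:00 = 17:51 on Jan 19.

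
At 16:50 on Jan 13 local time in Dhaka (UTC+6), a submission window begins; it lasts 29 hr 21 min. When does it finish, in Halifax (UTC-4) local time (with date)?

Convert start to UTC: 16:50 − 6:00 = 10:50 UTC on Jan 13.
Add 29 hours 21 minutes duration → 16:11 UTC (Jan 14).
Halifax is UTC−4:00, so local end time = 16:11 − 4:00 = 12:11 on Jan 14.

12:11 on January 14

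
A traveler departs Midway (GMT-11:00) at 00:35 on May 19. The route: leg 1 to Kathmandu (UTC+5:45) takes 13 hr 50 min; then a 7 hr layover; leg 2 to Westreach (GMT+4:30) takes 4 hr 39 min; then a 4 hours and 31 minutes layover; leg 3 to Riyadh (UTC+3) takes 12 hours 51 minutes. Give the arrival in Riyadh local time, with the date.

09:26 on May 21

Convert departure to UTC: 00:35 + 11:00 = 11:35 UTC on May 19.
Add 13 hours and 50 minutes leg 1 → 01:25 UTC (May 20).
Add 7 hours layover in Kathmandu → 08:25 UTC.
Add 4 hours 39 minutes leg 2 → 13:04 UTC.
Add 4 hours and 31 minutes layover in Westreach → 17:35 UTC.
Add 12 hours and 51 minutes leg 3 → 06:26 UTC (May 21).
Riyadh is UTC+3:00, so local arrival = 06:26 + 3:00 = 09:26 on May 21.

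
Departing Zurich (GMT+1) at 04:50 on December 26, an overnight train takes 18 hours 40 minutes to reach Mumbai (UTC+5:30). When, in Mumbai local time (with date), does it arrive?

Convert departure to UTC: 04:50 − 1:00 = 03:50 UTC on Dec 26.
Add 18 hours and 40 minutes travel time → 22:30 UTC.
Mumbai is UTC+5:30, so local arrival = 22:30 + 5:30 = 04:00 on Dec 27.

04:00 on December 27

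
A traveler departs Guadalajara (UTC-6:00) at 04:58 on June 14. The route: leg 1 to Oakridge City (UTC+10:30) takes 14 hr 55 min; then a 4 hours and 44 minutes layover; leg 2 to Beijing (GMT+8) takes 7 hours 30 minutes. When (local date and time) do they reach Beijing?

Convert departure to UTC: 04:58 + 6:00 = 10:58 UTC on Jun 14.
Add 14 hours and 55 minutes leg 1 → 01:53 UTC (Jun 15).
Add 4 hours 44 minutes layover in Oakridge City → 06:37 UTC.
Add 7 hours 30 minutes leg 2 → 14:07 UTC.
Beijing is UTC+8:00, so local arrival = 14:07 + 8:00 = 22:07 on Jun 15.

22:07 on Jun 15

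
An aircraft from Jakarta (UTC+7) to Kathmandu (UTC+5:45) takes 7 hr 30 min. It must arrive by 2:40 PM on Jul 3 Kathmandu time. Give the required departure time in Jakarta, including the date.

Target arrival in UTC: 2:40 PM − 5:45 = 8:55 AM on Jul 3.
Subtract 7 hours and 30 minutes → departure 1:25 AM UTC on Jul 3.
Jakarta is UTC+7:00: 1:25 AM + 7:00 = 8:25 AM on Jul 3.

8:25 AM on July 3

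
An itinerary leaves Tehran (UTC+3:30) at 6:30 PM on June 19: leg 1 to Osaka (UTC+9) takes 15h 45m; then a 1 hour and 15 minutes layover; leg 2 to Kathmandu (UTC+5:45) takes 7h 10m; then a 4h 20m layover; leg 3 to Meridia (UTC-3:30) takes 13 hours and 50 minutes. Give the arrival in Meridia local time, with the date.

5:50 AM on June 21

Convert departure to UTC: 6:30 PM − 3:30 = 3:00 PM UTC on Jun 19.
Add 15 hours and 45 minutes leg 1 → 6:45 AM UTC (Jun 20).
Add 1 hour 15 minutes layover in Osaka → 8:00 AM UTC.
Add 7 hours and 10 minutes leg 2 → 3:10 PM UTC.
Add 4 hours and 20 minutes layover in Kathmandu → 7:30 PM UTC.
Add 13 hours and 50 minutes leg 3 → 9:20 AM UTC (Jun 21).
Meridia is UTC−3:30, so local arrival = 9:20 AM − 3:30 = 5:50 AM on Jun 21.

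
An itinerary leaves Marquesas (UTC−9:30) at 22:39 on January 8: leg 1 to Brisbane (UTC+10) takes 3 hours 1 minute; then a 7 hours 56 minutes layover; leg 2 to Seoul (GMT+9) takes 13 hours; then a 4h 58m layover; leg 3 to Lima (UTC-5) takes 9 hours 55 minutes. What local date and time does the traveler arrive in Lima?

17:59 on Jan 10

Convert departure to UTC: 22:39 + 9:30 = 08:09 UTC on Jan 9.
Add 3 hours 1 minute leg 1 → 11:10 UTC.
Add 7 hours and 56 minutes layover in Brisbane → 19:06 UTC.
Add 13 hours leg 2 → 08:06 UTC (Jan 10).
Add 4 hours 58 minutes layover in Seoul → 13:04 UTC.
Add 9 hours 55 minutes leg 3 → 22:59 UTC.
Lima is UTC−5:00, so local arrival = 22:59 − 5:00 = 17:59 on Jan 10.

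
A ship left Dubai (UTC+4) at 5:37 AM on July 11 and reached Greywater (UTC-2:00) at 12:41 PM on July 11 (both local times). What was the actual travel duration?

Greywater is 6:00 behind Dubai.
Clock-face elapsed time (ignoring zones) is 7 hours 4 minutes.
Actual elapsed = 7 hours 4 minutes + 6:00 = 13 hours 4 minutes.

13 hours 4 minutes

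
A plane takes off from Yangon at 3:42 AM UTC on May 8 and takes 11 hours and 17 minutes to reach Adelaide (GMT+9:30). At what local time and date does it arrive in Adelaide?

Departure is given in UTC: 3:42 AM on May 8.
Add 11 hours 17 minutes → 2:59 PM UTC.
Adelaide is UTC+9:30: 2:59 PM + 9:30 = 12:29 AM on May 9.

12:29 AM on May 9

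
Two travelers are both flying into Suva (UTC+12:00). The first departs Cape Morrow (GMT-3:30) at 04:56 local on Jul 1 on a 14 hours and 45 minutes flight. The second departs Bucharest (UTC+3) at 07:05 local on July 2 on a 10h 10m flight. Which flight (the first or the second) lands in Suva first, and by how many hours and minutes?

the first, by 15 hours 4 minutes

Flight 1 in UTC: 04:56 + 3:30 = 08:26 on Jul 1.
+14 hours 45 minutes → arrive 23:11 UTC on Jul 1.
Flight 2 in UTC: 07:05 − 3:00 = 04:05 on Jul 2.
+10 hours 10 minutes → arrive 14:15 UTC on Jul 2.
Flight 1 lands earlier by 15 hours 4 minutes.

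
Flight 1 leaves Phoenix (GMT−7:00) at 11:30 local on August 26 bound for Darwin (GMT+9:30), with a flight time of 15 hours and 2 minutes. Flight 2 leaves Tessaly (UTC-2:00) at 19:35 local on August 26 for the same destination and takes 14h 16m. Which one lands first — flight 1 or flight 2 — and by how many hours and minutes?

the first, by 2 hours 19 minutes

Flight 1 in UTC: 11:30 + 7:00 = 18:30 on Aug 26.
+15 hours 2 minutes → arrive 09:32 UTC on Aug 27.
Flight 2 in UTC: 19:35 + 2:00 = 21:35 on Aug 26.
+14 hours 16 minutes → arrive 11:51 UTC on Aug 27.
Flight 1 lands earlier by 2 hours 19 minutes.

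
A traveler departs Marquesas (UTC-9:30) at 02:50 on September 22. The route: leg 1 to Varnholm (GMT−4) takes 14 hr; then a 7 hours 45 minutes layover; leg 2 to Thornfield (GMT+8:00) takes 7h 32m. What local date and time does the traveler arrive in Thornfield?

01:37 on Sep 24

Convert departure to UTC: 02:50 + 9:30 = 12:20 UTC on Sep 22.
Add 14 hours leg 1 → 02:20 UTC (Sep 23).
Add 7 hours and 45 minutes layover in Varnholm → 10:05 UTC.
Add 7 hours and 32 minutes leg 2 → 17:37 UTC.
Thornfield is UTC+8:00, so local arrival = 17:37 + 8:00 = 01:37 on Sep 24.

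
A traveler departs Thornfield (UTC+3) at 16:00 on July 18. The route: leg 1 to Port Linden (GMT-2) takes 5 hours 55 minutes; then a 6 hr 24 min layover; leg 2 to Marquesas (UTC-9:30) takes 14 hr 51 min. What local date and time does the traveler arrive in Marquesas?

06:40 on July 19

Convert departure to UTC: 16:00 − 3:00 = 13:00 UTC on Jul 18.
Add 5 hours 55 minutes leg 1 → 18:55 UTC.
Add 6 hours and 24 minutes layover in Port Linden → 01:19 UTC (Jul 19).
Add 14 hours 51 minutes leg 2 → 16:10 UTC.
Marquesas is UTC−9:30, so local arrival = 16:10 − 9:30 = 06:40 on Jul 19.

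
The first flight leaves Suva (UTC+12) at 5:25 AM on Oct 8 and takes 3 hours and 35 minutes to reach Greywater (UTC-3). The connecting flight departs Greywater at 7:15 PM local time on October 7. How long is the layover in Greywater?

1 hour 15 minutes

Convert departure to UTC: 5:25 AM − 12:00 = 5:25 PM UTC on Oct 7.
Add 3 hours 35 minutes flight time → 9:00 PM UTC.
Greywater is UTC−3:00, so local arrival = 9:00 PM − 3:00 = 6:00 PM on Oct 7.
Layover = 7:15 PM − 6:00 PM = 1 hour 15 minutes.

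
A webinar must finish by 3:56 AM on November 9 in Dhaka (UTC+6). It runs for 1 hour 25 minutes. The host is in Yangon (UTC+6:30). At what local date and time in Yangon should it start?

Target end time in UTC: 3:56 AM − 6:00 = 9:56 PM on Nov 8.
Subtract 1 hour and 25 minutes → start 8:31 PM UTC on Nov 8.
Yangon is UTC+6:30: 8:31 PM + 6:30 = 3:01 AM on Nov 9.

3:01 AM on November 9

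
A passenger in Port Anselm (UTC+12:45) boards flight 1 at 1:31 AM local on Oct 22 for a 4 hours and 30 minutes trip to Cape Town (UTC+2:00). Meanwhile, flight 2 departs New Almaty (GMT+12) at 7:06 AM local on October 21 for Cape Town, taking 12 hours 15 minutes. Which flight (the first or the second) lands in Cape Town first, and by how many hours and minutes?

Flight 1 in UTC: 1:31 AM − 12:45 = 12:46 PM on Oct 21.
+4 hours 30 minutes → arrive 5:16 PM UTC on Oct 21.
Flight 2 in UTC: 7:06 AM − 12:00 = 7:06 PM on Oct 20.
+12 hours 15 minutes → arrive 7:21 AM UTC on Oct 21.
Flight 2 lands earlier by 9 hours 55 minutes.

the second, by 9 hours 55 minutes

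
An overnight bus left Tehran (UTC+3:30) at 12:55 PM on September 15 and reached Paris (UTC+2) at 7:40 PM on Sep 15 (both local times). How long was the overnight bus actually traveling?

8 hours 15 minutes

Departure in UTC: 12:55 PM − 3:30 = 9:25 AM on Sep 15.
Arrival in UTC: 7:40 PM − 2:00 = 5:40 PM on Sep 15.
Elapsed = 5:40 PM − 9:25 AM = 8 hours 15 minutes.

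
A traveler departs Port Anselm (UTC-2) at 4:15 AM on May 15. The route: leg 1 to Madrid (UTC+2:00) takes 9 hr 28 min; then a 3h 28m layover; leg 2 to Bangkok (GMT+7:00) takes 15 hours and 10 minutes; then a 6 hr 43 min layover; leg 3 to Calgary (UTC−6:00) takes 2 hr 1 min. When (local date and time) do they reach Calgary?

Convert departure to UTC: 4:15 AM + 2:00 = 6:15 AM UTC on May 15.
Add 9 hours 28 minutes leg 1 → 3:43 PM UTC.
Add 3 hours and 28 minutes layover in Madrid → 7:11 PM UTC.
Add 15 hours and 10 minutes leg 2 → 10:21 AM UTC (May 16).
Add 6 hours 43 minutes layover in Bangkok → 5:04 PM UTC.
Add 2 hours 1 minute leg 3 → 7:05 PM UTC.
Calgary is UTC−6:00, so local arrival = 7:05 PM − 6:00 = 1:05 PM on May 16.

1:05 PM on May 16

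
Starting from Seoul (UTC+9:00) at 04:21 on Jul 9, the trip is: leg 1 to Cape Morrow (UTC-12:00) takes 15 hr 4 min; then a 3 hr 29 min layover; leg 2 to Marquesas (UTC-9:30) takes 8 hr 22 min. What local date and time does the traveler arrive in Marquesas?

Convert departure to UTC: 04:21 − 9:00 = 19:21 UTC on Jul 8.
Add 15 hours and 4 minutes leg 1 → 10:25 UTC (Jul 9).
Add 3 hours 29 minutes layover in Cape Morrow → 13:54 UTC.
Add 8 hours 22 minutes leg 2 → 22:16 UTC.
Marquesas is UTC−9:30, so local arrival = 22:16 − 9:30 = 12:46 on Jul 9.

12:46 on Jul 9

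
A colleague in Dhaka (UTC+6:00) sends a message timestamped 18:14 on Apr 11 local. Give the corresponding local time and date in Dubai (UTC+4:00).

16:14 on April 11

In UTC: 18:14 − 6:00 = 12:14 on Apr 11.
Dubai is UTC+4:00: 12:14 + 4:00 = 16:14 on Apr 11.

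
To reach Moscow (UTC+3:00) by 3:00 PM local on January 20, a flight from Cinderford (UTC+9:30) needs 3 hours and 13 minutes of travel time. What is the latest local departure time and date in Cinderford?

6:17 PM on January 20

Target arrival in UTC: 3:00 PM − 3:00 = 12:00 PM on Jan 20.
Subtract 3 hours and 13 minutes → departure 8:47 AM UTC on Jan 20.
Cinderford is UTC+9:30: 8:47 AM + 9:30 = 6:17 PM on Jan 20.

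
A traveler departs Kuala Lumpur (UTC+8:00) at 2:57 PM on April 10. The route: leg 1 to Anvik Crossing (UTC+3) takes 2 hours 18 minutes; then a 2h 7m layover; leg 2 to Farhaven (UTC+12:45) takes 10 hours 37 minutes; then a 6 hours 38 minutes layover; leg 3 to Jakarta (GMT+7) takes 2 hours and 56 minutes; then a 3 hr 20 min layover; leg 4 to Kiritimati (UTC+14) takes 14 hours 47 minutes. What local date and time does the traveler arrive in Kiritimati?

Convert departure to UTC: 2:57 PM − 8:00 = 6:57 AM UTC on Apr 10.
Add 2 hours and 18 minutes leg 1 → 9:15 AM UTC.
Add 2 hours 7 minutes layover in Anvik Crossing → 11:22 AM UTC.
Add 10 hours 37 minutes leg 2 → 9:59 PM UTC.
Add 6 hours 38 minutes layover in Farhaven → 4:37 AM UTC (Apr 11).
Add 2 hours and 56 minutes leg 3 → 7:33 AM UTC.
Add 3 hours and 20 minutes layover in Jakarta → 10:53 AM UTC.
Add 14 hours 47 minutes leg 4 → 1:40 AM UTC (Apr 12).
Kiritimati is UTC+14:00, so local arrival = 1:40 AM + 14:00 = 3:40 PM on Apr 12.

3:40 PM on April 12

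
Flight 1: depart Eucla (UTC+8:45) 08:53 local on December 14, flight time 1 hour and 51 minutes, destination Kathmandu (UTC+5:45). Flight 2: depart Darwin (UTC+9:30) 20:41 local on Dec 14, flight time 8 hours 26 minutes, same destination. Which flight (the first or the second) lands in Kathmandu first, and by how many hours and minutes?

the first, by 17 hours 38 minutes

Flight 1 in UTC: 08:53 − 8:45 = 00:08 on Dec 14.
+1 hour 51 minutes → arrive 01:59 UTC on Dec 14.
Flight 2 in UTC: 20:41 − 9:30 = 11:11 on Dec 14.
+8 hours 26 minutes → arrive 19:37 UTC on Dec 14.
Flight 1 lands earlier by 17 hours 38 minutes.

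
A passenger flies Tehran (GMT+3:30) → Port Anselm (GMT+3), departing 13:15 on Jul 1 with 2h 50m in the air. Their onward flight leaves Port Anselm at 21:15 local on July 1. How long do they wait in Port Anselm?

Convert departure to UTC: 13:15 − 3:30 = 09:45 UTC on Jul 1.
Add 2 hours and 50 minutes flight time → 12:35 UTC.
Port Anselm is UTC+3:00, so local arrival = 12:35 + 3:00 = 15:35 on Jul 1.
Layover = 21:15 − 15:35 = 5 hours 40 minutes.

5 hours 40 minutes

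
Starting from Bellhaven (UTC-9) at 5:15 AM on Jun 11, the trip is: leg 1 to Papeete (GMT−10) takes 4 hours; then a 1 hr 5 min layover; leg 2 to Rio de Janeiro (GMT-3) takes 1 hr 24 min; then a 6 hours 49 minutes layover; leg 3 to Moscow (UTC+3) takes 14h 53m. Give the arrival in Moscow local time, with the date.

Convert departure to UTC: 5:15 AM + 9:00 = 2:15 PM UTC on Jun 11.
Add 4 hours leg 1 → 6:15 PM UTC.
Add 1 hour 5 minutes layover in Papeete → 7:20 PM UTC.
Add 1 hour and 24 minutes leg 2 → 8:44 PM UTC.
Add 6 hours and 49 minutes layover in Rio de Janeiro → 3:33 AM UTC (Jun 12).
Add 14 hours and 53 minutes leg 3 → 6:26 PM UTC.
Moscow is UTC+3:00, so local arrival = 6:26 PM + 3:00 = 9:26 PM on Jun 12.

9:26 PM on June 12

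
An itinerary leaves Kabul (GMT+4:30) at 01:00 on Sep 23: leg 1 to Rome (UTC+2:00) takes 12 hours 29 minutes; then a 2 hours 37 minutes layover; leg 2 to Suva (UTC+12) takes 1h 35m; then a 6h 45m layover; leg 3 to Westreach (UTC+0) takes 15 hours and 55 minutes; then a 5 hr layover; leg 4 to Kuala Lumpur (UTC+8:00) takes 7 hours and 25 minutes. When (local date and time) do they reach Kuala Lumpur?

Convert departure to UTC: 01:00 − 4:30 = 20:30 UTC on Sep 22.
Add 12 hours 29 minutes leg 1 → 08:59 UTC (Sep 23).
Add 2 hours and 37 minutes layover in Rome → 11:36 UTC.
Add 1 hour 35 minutes leg 2 → 13:11 UTC.
Add 6 hours 45 minutes layover in Suva → 19:56 UTC.
Add 15 hours and 55 minutes leg 3 → 11:51 UTC (Sep 24).
Add 5 hours layover in Westreach → 16:51 UTC.
Add 7 hours 25 minutes leg 4 → 00:16 UTC (Sep 25).
Kuala Lumpur is UTC+8:00, so local arrival = 00:16 + 8:00 = 08:16 on Sep 25.

08:16 on September 25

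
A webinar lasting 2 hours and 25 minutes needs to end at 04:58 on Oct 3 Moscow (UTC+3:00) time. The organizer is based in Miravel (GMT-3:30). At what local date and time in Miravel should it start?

20:03 on Oct 2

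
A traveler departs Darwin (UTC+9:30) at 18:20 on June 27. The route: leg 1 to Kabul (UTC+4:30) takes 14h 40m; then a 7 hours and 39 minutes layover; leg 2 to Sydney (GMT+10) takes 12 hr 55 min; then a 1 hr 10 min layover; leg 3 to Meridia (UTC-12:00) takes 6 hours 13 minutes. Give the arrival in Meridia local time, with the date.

15:27 on Jun 28

Convert departure to UTC: 18:20 − 9:30 = 08:50 UTC on Jun 27.
Add 14 hours and 40 minutes leg 1 → 23:30 UTC.
Add 7 hours and 39 minutes layover in Kabul → 07:09 UTC (Jun 28).
Add 12 hours 55 minutes leg 2 → 20:04 UTC.
Add 1 hour and 10 minutes layover in Sydney → 21:14 UTC.
Add 6 hours 13 minutes leg 3 → 03:27 UTC (Jun 29).
Meridia is UTC−12:00, so local arrival = 03:27 − 12:00 = 15:27 on Jun 28.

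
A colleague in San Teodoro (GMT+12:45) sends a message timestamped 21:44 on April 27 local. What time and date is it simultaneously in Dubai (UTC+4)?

12:59 on April 27

Dubai is 8:45 behind San Teodoro.
Shift by the zone difference: 21:44 − 8:45 = 12:59 on Apr 27 in Dubai.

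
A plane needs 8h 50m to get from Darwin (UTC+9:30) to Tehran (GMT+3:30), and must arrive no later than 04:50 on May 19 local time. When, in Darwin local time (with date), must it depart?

02:00 on May 19

Target arrival in UTC: 04:50 − 3:30 = 01:20 on May 19.
Subtract 8 hours 50 minutes → departure 16:30 UTC on May 18.
Darwin is UTC+9:30: 16:30 + 9:30 = 02:00 on May 19.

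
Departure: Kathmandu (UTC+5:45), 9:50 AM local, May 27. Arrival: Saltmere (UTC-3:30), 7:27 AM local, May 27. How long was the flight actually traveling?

Departure in UTC: 9:50 AM − 5:45 = 4:05 AM on May 27.
Arrival in UTC: 7:27 AM + 3:30 = 10:57 AM on May 27.
Elapsed = 10:57 AM − 4:05 AM = 6 hours 52 minutes.

6 hours 52 minutes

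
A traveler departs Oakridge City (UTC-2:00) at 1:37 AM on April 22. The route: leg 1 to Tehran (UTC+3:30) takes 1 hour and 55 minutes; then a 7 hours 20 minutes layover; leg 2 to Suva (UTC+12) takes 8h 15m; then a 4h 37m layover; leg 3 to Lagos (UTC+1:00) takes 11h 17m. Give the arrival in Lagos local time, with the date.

Convert departure to UTC: 1:37 AM + 2:00 = 3:37 AM UTC on Apr 22.
Add 1 hour and 55 minutes leg 1 → 5:32 AM UTC.
Add 7 hours and 20 minutes layover in Tehran → 12:52 PM UTC.
Add 8 hours 15 minutes leg 2 → 9:07 PM UTC.
Add 4 hours 37 minutes layover in Suva → 1:44 AM UTC (Apr 23).
Add 11 hours 17 minutes leg 3 → 1:01 PM UTC.
Lagos is UTC+1:00, so local arrival = 1:01 PM + 1:00 = 2:01 PM on Apr 23.

2:01 PM on Apr 23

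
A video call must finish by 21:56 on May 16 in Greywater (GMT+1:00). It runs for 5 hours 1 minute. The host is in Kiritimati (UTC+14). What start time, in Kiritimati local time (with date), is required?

Target end time in UTC: 21:56 − 1:00 = 20:56 on May 16.
Subtract 5 hours and 1 minute → start 15:55 UTC on May 16.
Kiritimati is UTC+14:00: 15:55 + 14:00 = 05:55 on May 17.

05:55 on May 17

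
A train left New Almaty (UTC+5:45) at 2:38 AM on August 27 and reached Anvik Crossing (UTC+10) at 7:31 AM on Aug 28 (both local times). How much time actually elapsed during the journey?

24 hours 38 minutes

Anvik Crossing is 4:15 ahead of New Almaty.
Clock-face elapsed time (ignoring zones) is 28 hours 53 minutes.
Actual elapsed = 28 hours 53 minutes − 4:15 = 24 hours 38 minutes.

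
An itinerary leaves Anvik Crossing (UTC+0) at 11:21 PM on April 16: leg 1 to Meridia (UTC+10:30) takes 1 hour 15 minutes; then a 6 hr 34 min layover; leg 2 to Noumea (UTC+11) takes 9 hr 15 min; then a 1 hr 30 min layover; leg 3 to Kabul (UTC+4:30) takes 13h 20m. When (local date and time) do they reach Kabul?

Anvik Crossing is at UTC+0, so departure is already 11:21 PM UTC on Apr 16.
Add 1 hour 15 minutes leg 1 → 12:36 AM UTC (Apr 17).
Add 6 hours and 34 minutes layover in Meridia → 7:10 AM UTC.
Add 9 hours and 15 minutes leg 2 → 4:25 PM UTC.
Add 1 hour and 30 minutes layover in Noumea → 5:55 PM UTC.
Add 13 hours and 20 minutes leg 3 → 7:15 AM UTC (Apr 18).
Kabul is UTC+4:30, so local arrival = 7:15 AM + 4:30 = 11:45 AM on Apr 18.

11:45 AM on April 18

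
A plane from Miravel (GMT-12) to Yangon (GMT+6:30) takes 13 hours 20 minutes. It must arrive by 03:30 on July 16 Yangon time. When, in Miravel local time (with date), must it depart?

Target arrival in UTC: 03:30 − 6:30 = 21:00 on Jul 15.
Subtract 13 hours 20 minutes → departure 07:40 UTC on Jul 15.
Miravel is UTC−12:00: 07:40 − 12:00 = 19:40 on Jul 14.

19:40 on Jul 14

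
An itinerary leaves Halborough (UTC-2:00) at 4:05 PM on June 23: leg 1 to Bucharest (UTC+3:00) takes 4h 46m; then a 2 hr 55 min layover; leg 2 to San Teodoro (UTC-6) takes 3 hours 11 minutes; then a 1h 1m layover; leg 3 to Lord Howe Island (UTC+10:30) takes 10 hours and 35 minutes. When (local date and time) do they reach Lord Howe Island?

Convert departure to UTC: 4:05 PM + 2:00 = 6:05 PM UTC on Jun 23.
Add 4 hours 46 minutes leg 1 → 10:51 PM UTC.
Add 2 hours 55 minutes layover in Bucharest → 1:46 AM UTC (Jun 24).
Add 3 hours 11 minutes leg 2 → 4:57 AM UTC.
Add 1 hour 1 minute layover in San Teodoro → 5:58 AM UTC.
Add 10 hours 35 minutes leg 3 → 4:33 PM UTC.
Lord Howe Island is UTC+10:30, so local arrival = 4:33 PM + 10:30 = 3:03 AM on Jun 25.

3:03 AM on June 25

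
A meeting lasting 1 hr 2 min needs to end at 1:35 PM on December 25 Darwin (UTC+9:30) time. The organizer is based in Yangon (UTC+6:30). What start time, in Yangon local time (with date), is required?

9:33 AM on Dec 25

Target end time in UTC: 1:35 PM − 9:30 = 4:05 AM on Dec 25.
Subtract 1 hour and 2 minutes → start 3:03 AM UTC on Dec 25.
Yangon is UTC+6:30: 3:03 AM + 6:30 = 9:33 AM on Dec 25.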